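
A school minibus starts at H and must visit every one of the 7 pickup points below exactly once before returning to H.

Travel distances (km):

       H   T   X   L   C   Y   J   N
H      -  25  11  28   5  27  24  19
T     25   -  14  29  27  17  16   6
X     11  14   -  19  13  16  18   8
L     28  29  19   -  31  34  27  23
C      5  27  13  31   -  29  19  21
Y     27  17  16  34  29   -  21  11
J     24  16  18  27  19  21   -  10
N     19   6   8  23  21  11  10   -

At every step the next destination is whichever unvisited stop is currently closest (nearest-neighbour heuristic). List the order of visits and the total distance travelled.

Nearest-neighbour total = 131 km; route H → C → X → N → T → J → Y → L → H.

At H the remaining stops are C 5, X 11, N 19, J 24, T 25, Y 27, L 28; go to C.
At C the remaining stops are X 13, J 19, N 21, T 27, Y 29, L 31; go to X.
At X the remaining stops are N 8, T 14, Y 16, J 18, L 19; go to N.
At N the remaining stops are T 6, J 10, Y 11, L 23; go to T.
At T the remaining stops are J 16, Y 17, L 29; go to J.
At J the remaining stops are Y 21, L 27; go to Y.
At Y the remaining stops are L 34; go to L.
Return L→H: 28.
Total = 5 + 13 + 8 + 6 + 16 + 21 + 34 + 28 = 131.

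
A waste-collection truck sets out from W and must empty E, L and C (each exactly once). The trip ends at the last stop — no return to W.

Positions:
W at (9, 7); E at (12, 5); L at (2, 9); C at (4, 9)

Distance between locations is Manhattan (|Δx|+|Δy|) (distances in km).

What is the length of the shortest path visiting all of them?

Shortest open route: 19 km.

There are 3! = 6 possible orderings.
W - E - L - C: 5+14+2 = 21
W - E - C - L: 5+12+2 = 19
W - L - E - C: 9+14+12 = 35
W - L - C - E: 9+2+12 = 23
W - C - E - L: 7+12+14 = 33
W - C - L - E: 7+2+14 = 23
The minimum is 19.
One shortest path: W → E → C → L.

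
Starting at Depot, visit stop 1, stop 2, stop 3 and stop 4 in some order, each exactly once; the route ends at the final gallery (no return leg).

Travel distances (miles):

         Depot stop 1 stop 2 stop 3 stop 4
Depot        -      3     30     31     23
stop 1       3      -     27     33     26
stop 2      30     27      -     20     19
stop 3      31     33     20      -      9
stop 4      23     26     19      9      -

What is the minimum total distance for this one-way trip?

There are 4! = 24 possible orderings.
Depot - stop 1 - stop 2 - stop 3 - stop 4: 3+27+20+9 = 59
Depot - stop 1 - stop 2 - stop 4 - stop 3: 3+27+19+9 = 58
Depot - stop 1 - stop 3 - stop 2 - stop 4: 3+33+20+19 = 75
Depot - stop 1 - stop 3 - stop 4 - stop 2: 3+33+9+19 = 64
Depot - stop 1 - stop 4 - stop 2 - stop 3: 3+26+19+20 = 68
Depot - stop 1 - stop 4 - stop 3 - stop 2: 3+26+9+20 = 58
Depot - stop 2 - stop 1 - stop 3 - stop 4: 30+27+33+9 = 99
Depot - stop 2 - stop 1 - stop 4 - stop 3: 30+27+26+9 = 92
Depot - stop 2 - stop 3 - stop 1 - stop 4: 30+20+33+26 = 109
Depot - stop 2 - stop 3 - stop 4 - stop 1: 30+20+9+26 = 85
Depot - stop 2 - stop 4 - stop 1 - stop 3: 30+19+26+33 = 108
Depot - stop 2 - stop 4 - stop 3 - stop 1: 30+19+9+33 = 91
Depot - stop 3 - stop 1 - stop 2 - stop 4: 31+33+27+19 = 110
Depot - stop 3 - stop 1 - stop 4 - stop 2: 31+33+26+19 = 109
… (10 more)
The minimum is 58.
One shortest path: Depot → stop 1 → stop 2 → stop 4 → stop 3.

58 miles — the minimum one-way total.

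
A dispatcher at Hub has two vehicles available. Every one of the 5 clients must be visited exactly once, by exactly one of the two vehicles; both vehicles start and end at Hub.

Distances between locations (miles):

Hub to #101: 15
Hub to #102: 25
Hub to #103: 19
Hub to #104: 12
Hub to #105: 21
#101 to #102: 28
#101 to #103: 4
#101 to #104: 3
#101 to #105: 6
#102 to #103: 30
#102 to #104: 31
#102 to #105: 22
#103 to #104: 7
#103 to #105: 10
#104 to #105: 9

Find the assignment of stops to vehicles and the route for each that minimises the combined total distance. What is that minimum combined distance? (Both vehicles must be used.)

100 miles — the smallest possible combined total.

There are 2^4 − 1 = 15 ways to divide the 5 stops into two non-empty groups. For each, the best each vehicle can do is its own shortest tour through its group:
  {#101} + {#102, #103, #104, #105}: 30 + 76 = 106
  {#102} + {#101, #103, #104, #105}: 50 + 50 = 100
  {#101, #102} + {#103, #104, #105}: 68 + 50 = 118
  {#103} + {#101, #102, #104, #105}: 38 + 68 = 106
  {#101, #103} + {#102, #104, #105}: 38 + 68 = 106
  {#102, #103} + {#101, #104, #105}: 74 + 42 = 116
  … (15 splits in total)
Best: vehicle 1 Hub → #102 → Hub = 50; vehicle 2 Hub → #101 → #103 → #105 → #104 → Hub = 50; combined 100.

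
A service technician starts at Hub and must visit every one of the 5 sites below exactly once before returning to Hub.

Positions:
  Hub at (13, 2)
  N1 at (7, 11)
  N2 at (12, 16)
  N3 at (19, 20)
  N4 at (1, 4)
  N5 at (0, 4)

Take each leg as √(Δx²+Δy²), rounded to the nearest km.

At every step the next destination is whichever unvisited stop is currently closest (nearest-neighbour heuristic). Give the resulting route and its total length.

From Hub: distances to unvisited — N1=11, N4=12, N5=13, N2=14, N3=19. Nearest is N1 (11).
From N1: distances to unvisited — N2=7, N4=9, N5=10, N3=15. Nearest is N2 (7).
From N2: distances to unvisited — N3=8, N4=16, N5=17. Nearest is N3 (8).
From N3: distances to unvisited — N4=24, N5=25. Nearest is N4 (24).
From N4: distances to unvisited — N5=1. Nearest is N5 (1).
Return N5→Hub: 13.
Total = 11 + 7 + 8 + 24 + 1 + 13 = 64.

64 km along Hub → N1 → N2 → N3 → N4 → N5 → Hub.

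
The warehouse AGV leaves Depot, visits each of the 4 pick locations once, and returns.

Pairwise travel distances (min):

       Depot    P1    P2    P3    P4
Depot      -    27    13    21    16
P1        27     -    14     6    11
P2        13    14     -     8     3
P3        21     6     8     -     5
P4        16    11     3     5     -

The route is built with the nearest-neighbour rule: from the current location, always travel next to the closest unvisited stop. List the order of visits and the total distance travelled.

Total distance 54 min via the nearest-neighbour route Depot → P2 → P4 → P3 → P1 → Depot.

At Depot the remaining stops are P2 13, P4 16, P3 21, P1 27; go to P2.
At P2 the remaining stops are P4 3, P3 8, P1 14; go to P4.
At P4 the remaining stops are P3 5, P1 11; go to P3.
At P3 the remaining stops are P1 6; go to P1.
Return P1→Depot: 27.
Total = 13 + 3 + 5 + 6 + 27 = 54.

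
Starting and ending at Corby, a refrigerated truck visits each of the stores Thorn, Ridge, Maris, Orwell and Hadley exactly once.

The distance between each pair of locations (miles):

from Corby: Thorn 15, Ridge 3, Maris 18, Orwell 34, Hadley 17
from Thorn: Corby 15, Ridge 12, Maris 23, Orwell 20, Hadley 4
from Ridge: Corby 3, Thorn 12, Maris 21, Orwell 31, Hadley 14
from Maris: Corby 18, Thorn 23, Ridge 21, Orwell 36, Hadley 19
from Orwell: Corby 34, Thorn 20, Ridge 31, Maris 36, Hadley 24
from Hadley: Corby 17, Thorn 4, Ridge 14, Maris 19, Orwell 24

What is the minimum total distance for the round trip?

There are 60 distinct closed tours to check (reversals are equivalent).
Corby→Thorn→Ridge→Maris→Orwell→Hadley→Corby: 15+12+21+36+24+17 = 125
Corby→Thorn→Ridge→Maris→Hadley→Orwell→Corby: 15+12+21+19+24+34 = 125
Corby→Thorn→Ridge→Orwell→Maris→Hadley→Corby: 15+12+31+36+19+17 = 130
Corby→Thorn→Ridge→Orwell→Hadley→Maris→Corby: 15+12+31+24+19+18 = 119
Corby→Thorn→Ridge→Hadley→Maris→Orwell→Corby: 15+12+14+19+36+34 = 130
Corby→Thorn→Ridge→Hadley→Orwell→Maris→Corby: 15+12+14+24+36+18 = 119
Corby→Thorn→Maris→Ridge→Orwell→Hadley→Corby: 15+23+21+31+24+17 = 131
Corby→Thorn→Maris→Ridge→Hadley→Orwell→Corby: 15+23+21+14+24+34 = 131
Corby→Thorn→Maris→Orwell→Ridge→Hadley→Corby: 15+23+36+31+14+17 = 136
Corby→Thorn→Maris→Orwell→Hadley→Ridge→Corby: 15+23+36+24+14+3 = 115
Corby→Thorn→Maris→Hadley→Ridge→Orwell→Corby: 15+23+19+14+31+34 = 136
Corby→Thorn→Maris→Hadley→Orwell→Ridge→Corby: 15+23+19+24+31+3 = 115
Corby→Thorn→Orwell→Ridge→Maris→Hadley→Corby: 15+20+31+21+19+17 = 123
Corby→Thorn→Orwell→Ridge→Hadley→Maris→Corby: 15+20+31+14+19+18 = 117
… (46 more)
Corby→Ridge→Orwell→Thorn→Hadley→Maris→Corby: 3+31+20+4+19+18 = 95  ← best
The minimum is 95.
One optimal route: Corby → Ridge → Orwell → Thorn → Hadley → Maris → Corby (or its reverse).

Minimum total distance: 95 miles.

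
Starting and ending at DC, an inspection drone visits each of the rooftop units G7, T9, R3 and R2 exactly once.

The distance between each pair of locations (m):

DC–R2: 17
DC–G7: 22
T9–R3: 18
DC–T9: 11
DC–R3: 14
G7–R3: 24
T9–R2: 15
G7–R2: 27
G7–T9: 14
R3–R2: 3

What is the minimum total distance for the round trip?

There are 12 distinct closed tours to check (reversals are equivalent).
DC→G7→T9→R3→R2→DC: 22+14+18+3+17 = 74
DC→G7→T9→R2→R3→DC: 22+14+15+3+14 = 68
DC→G7→R3→T9→R2→DC: 22+24+18+15+17 = 96
DC→G7→R3→R2→T9→DC: 22+24+3+15+11 = 75
DC→G7→R2→T9→R3→DC: 22+27+15+18+14 = 96
DC→G7→R2→R3→T9→DC: 22+27+3+18+11 = 81
DC→T9→G7→R3→R2→DC: 11+14+24+3+17 = 69
DC→T9→G7→R2→R3→DC: 11+14+27+3+14 = 69
DC→T9→R3→G7→R2→DC: 11+18+24+27+17 = 97
DC→T9→R2→G7→R3→DC: 11+15+27+24+14 = 91
DC→R3→G7→T9→R2→DC: 14+24+14+15+17 = 84
DC→R3→T9→G7→R2→DC: 14+18+14+27+17 = 90
The minimum is 68.
One optimal route: DC → G7 → T9 → R2 → R3 → DC (or its reverse).

68 m — the shortest possible round trip.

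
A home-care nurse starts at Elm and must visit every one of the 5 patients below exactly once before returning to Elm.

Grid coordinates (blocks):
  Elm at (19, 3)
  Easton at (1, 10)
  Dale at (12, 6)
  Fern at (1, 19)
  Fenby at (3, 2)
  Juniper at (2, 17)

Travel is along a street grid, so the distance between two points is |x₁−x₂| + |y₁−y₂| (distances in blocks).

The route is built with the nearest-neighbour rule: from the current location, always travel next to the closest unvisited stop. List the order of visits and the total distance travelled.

Elm → [Dale:10 / Fenby:17 / Easton:25 / Juniper:31 / Fern:34] → Dale (10)
Dale → [Fenby:13 / Easton:15 / Juniper:21 / Fern:24] → Fenby (13)
Fenby → [Easton:10 / Juniper:16 / Fern:19] → Easton (10)
Easton → [Juniper:8 / Fern:9] → Juniper (8)
Juniper → [Fern:3] → Fern (3)
Return Fern→Elm: 34.
Total = 10 + 13 + 10 + 8 + 3 + 34 = 78.

Total distance 78 blocks via the nearest-neighbour route Elm → Dale → Fenby → Easton → Juniper → Fern → Elm.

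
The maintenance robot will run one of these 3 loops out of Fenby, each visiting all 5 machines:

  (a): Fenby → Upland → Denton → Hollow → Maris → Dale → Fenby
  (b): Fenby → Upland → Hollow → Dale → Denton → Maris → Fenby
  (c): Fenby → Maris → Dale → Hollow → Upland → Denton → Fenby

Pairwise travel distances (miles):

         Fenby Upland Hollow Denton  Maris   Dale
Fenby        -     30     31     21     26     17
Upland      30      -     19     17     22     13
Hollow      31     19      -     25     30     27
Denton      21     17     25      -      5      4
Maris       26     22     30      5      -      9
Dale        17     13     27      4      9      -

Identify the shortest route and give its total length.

111 miles — (b) is the shortest.

(a): 30 + 17 + 25 + 30 + 9 + 17 = 128
(b): 30 + 19 + 27 + 4 + 5 + 26 = 111
(c): 26 + 9 + 27 + 19 + 17 + 21 = 119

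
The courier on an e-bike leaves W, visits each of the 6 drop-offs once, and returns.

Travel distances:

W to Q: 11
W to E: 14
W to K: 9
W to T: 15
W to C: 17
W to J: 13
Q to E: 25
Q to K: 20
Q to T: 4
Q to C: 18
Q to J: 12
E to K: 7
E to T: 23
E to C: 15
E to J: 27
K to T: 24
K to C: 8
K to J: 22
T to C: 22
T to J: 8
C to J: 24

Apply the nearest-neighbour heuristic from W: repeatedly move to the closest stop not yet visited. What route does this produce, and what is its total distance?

W → [K:9 / Q:11 / J:13 / E:14 / T:15 / C:17] → K (9)
K → [E:7 / C:8 / Q:20 / J:22 / T:24] → E (7)
E → [C:15 / T:23 / Q:25 / J:27] → C (15)
C → [Q:18 / T:22 / J:24] → Q (18)
Q → [T:4 / J:12] → T (4)
T → [J:8] → J (8)
Return J→W: 13.
Total = 9 + 7 + 15 + 18 + 4 + 8 + 13 = 74.

Total distance 74 via the nearest-neighbour route W → K → E → C → Q → T → J → W.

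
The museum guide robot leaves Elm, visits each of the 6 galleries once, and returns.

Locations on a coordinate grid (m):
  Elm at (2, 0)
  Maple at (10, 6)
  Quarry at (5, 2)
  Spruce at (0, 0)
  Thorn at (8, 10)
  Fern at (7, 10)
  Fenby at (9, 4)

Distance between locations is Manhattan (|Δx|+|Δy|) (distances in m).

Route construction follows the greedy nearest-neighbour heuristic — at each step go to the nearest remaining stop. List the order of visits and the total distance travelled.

Elm → [Spruce:2 / Quarry:5 / Fenby:11 / Maple:14 / Fern:15 / Thorn:16] → Spruce (2)
Spruce → [Quarry:7 / Fenby:13 / Maple:16 / Fern:17 / Thorn:18] → Quarry (7)
Quarry → [Fenby:6 / Maple:9 / Fern:10 / Thorn:11] → Fenby (6)
Fenby → [Maple:3 / Thorn:7 / Fern:8] → Maple (3)
Maple → [Thorn:6 / Fern:7] → Thorn (6)
Thorn → [Fern:1] → Fern (1)
Return Fern→Elm: 15.
Total = 2 + 7 + 6 + 3 + 6 + 1 + 15 = 40.

40 m along Elm → Spruce → Quarry → Fenby → Maple → Thorn → Fern → Elm.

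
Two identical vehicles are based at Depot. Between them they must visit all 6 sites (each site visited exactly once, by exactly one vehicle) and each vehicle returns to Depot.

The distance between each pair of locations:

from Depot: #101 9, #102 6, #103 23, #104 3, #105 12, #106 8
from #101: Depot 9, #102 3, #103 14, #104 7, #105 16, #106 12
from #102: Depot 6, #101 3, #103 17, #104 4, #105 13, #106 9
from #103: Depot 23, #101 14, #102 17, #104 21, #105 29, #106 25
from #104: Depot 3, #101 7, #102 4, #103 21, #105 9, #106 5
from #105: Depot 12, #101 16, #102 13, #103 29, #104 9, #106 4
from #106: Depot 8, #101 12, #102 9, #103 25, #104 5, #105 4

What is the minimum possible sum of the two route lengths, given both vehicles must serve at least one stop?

Try each way of splitting the stops between the two vehicles (each non-empty) and, for each split, find the best tour for each vehicle:
  {#101} + {#102, #103, #104, #105, #106}: 18 + 64 = 82
  {#102} + {#101, #103, #104, #105, #106}: 12 + 64 = 76
  {#101, #102} + {#103, #104, #105, #106}: 18 + 64 = 82
  {#103} + {#101, #102, #104, #105, #106}: 46 + 37 = 83
  {#101, #103} + {#102, #104, #105, #106}: 46 + 31 = 77
  {#102, #103} + {#101, #104, #105, #106}: 46 + 37 = 83
  … (31 splits in total)
  {#101, #102, #103} + {#104, #105, #106}: 46 + 24 = 70  ← best
Best: vehicle 1 Depot → #101 → #103 → #102 → Depot = 46; vehicle 2 Depot → #104 → #105 → #106 → Depot = 24; combined 70.

Minimum combined distance: 70.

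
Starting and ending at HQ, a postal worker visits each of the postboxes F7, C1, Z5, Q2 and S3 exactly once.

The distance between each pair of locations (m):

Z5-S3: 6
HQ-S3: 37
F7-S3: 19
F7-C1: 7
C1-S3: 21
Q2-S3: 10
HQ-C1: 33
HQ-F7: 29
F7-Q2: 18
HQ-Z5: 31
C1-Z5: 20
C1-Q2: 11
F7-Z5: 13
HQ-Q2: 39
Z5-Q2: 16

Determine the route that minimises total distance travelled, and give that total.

There are 60 distinct closed tours to check (reversals are equivalent).
HQ → F7 → C1 → Z5 → Q2 → S3 → HQ: 29+7+20+16+10+37 = 119
HQ → F7 → C1 → Z5 → S3 → Q2 → HQ: 29+7+20+6+10+39 = 111
HQ → F7 → C1 → Q2 → Z5 → S3 → HQ: 29+7+11+16+6+37 = 106
HQ → F7 → C1 → Q2 → S3 → Z5 → HQ: 29+7+11+10+6+31 = 94
HQ → F7 → C1 → S3 → Z5 → Q2 → HQ: 29+7+21+6+16+39 = 118
HQ → F7 → C1 → S3 → Q2 → Z5 → HQ: 29+7+21+10+16+31 = 114
HQ → F7 → Z5 → C1 → Q2 → S3 → HQ: 29+13+20+11+10+37 = 120
HQ → F7 → Z5 → C1 → S3 → Q2 → HQ: 29+13+20+21+10+39 = 132
HQ → F7 → Z5 → Q2 → C1 → S3 → HQ: 29+13+16+11+21+37 = 127
HQ → F7 → Z5 → Q2 → S3 → C1 → HQ: 29+13+16+10+21+33 = 122
HQ → F7 → Z5 → S3 → C1 → Q2 → HQ: 29+13+6+21+11+39 = 119
HQ → F7 → Z5 → S3 → Q2 → C1 → HQ: 29+13+6+10+11+33 = 102
HQ → F7 → Q2 → C1 → Z5 → S3 → HQ: 29+18+11+20+6+37 = 121
HQ → F7 → Q2 → C1 → S3 → Z5 → HQ: 29+18+11+21+6+31 = 116
… (46 more)
The minimum is 94.
One optimal route: HQ → F7 → C1 → Q2 → S3 → Z5 → HQ (or its reverse).

Shortest round trip = 94 m.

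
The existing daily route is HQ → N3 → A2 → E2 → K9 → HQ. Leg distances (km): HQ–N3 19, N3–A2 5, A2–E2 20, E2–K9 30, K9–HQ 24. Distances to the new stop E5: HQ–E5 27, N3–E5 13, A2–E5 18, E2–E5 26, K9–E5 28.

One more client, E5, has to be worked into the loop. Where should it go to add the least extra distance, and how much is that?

Adding 21 km by placing E5 on the HQ–N3 leg.

Insertion cost between consecutive stops i–j is d(i,E5) + d(E5,j) − d(i,j):
  between HQ and N3: 27 + 13 − 19 = 21
  between N3 and A2: 13 + 18 − 5 = 26
  between A2 and E2: 18 + 26 − 20 = 24
  between E2 and K9: 26 + 28 − 30 = 24
  between K9 and HQ: 28 + 27 − 24 = 31
Cheapest insertion is between HQ and N3, adding 21.
New total = 98 + 21 = 119.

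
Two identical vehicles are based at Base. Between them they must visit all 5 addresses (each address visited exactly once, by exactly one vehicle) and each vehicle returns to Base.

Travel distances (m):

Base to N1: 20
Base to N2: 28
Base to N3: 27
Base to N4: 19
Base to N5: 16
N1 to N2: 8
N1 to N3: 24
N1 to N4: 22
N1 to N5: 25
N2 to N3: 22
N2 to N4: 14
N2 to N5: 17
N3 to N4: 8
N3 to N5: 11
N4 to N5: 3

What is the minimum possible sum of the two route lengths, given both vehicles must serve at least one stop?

Try each way of splitting the stops between the two vehicles (each non-empty) and, for each split, find the best tour for each vehicle:
  {N1} + {N2, N3, N4, N5}: 40 + 77 = 117
  {N2} + {N1, N3, N4, N5}: 56 + 71 = 127
  {N1, N2} + {N3, N4, N5}: 56 + 54 = 110
  {N3} + {N1, N2, N4, N5}: 54 + 61 = 115
  {N1, N3} + {N2, N4, N5}: 71 + 61 = 132
  {N2, N3} + {N1, N4, N5}: 77 + 61 = 138
  … (15 splits in total)
  {N1, N2, N3, N4} + {N5}: 77 + 32 = 109  ← best
Best: vehicle 1 Base → N1 → N2 → N3 → N4 → Base = 77; vehicle 2 Base → N5 → Base = 32; combined 109.

Minimum combined distance: 109 m.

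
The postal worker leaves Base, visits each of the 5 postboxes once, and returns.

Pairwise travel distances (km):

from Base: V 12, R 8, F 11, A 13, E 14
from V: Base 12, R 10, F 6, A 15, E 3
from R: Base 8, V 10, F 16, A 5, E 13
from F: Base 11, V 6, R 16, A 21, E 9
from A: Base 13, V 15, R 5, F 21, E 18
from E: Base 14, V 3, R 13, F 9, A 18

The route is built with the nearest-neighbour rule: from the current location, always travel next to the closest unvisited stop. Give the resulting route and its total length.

From Base: distances to unvisited — R=8, F=11, V=12, A=13, E=14. Nearest is R (8).
From R: distances to unvisited — A=5, V=10, E=13, F=16. Nearest is A (5).
From A: distances to unvisited — V=15, E=18, F=21. Nearest is V (15).
From V: distances to unvisited — E=3, F=6. Nearest is E (3).
From E: distances to unvisited — F=9. Nearest is F (9).
Return F→Base: 11.
Total = 8 + 5 + 15 + 3 + 9 + 11 = 51.

Total distance 51 km via the nearest-neighbour route Base → R → A → V → E → F → Base.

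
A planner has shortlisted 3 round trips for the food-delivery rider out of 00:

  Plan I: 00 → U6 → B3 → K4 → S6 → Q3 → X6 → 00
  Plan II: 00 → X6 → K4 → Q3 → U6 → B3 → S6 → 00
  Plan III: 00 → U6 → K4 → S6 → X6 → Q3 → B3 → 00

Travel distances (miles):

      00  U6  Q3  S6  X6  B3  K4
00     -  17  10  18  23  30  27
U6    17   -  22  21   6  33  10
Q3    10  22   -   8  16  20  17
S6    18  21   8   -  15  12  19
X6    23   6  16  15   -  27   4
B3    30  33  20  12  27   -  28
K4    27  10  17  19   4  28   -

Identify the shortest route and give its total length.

127 miles — Plan III is the shortest.

Plan I: 17 + 33 + 28 + 19 + 8 + 16 + 23 = 144
Plan II: 23 + 4 + 17 + 22 + 33 + 12 + 18 = 129
Plan III: 17 + 10 + 19 + 15 + 16 + 20 + 30 = 127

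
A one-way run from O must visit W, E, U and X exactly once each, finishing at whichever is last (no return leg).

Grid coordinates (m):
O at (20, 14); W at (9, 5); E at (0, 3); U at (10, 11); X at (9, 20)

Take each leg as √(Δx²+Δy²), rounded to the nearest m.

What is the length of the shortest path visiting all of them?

There are 4! = 24 possible orderings.
O - W - E - U - X: 14+9+13+9 = 45
O - W - E - X - U: 14+9+19+9 = 51
O - W - U - E - X: 14+6+13+19 = 52
O - W - U - X - E: 14+6+9+19 = 48
O - W - X - E - U: 14+15+19+13 = 61
O - W - X - U - E: 14+15+9+13 = 51
O - E - W - U - X: 23+9+6+9 = 47
O - E - W - X - U: 23+9+15+9 = 56
O - E - U - W - X: 23+13+6+15 = 57
O - E - U - X - W: 23+13+9+15 = 60
O - E - X - W - U: 23+19+15+6 = 63
O - E - X - U - W: 23+19+9+6 = 57
O - U - W - E - X: 10+6+9+19 = 44
O - U - W - X - E: 10+6+15+19 = 50
… (10 more)
O - X - U - W - E: 13+9+6+9 = 37  ← best
The minimum is 37.
One shortest path: O → X → U → W → E.

Shortest open route: 37 m.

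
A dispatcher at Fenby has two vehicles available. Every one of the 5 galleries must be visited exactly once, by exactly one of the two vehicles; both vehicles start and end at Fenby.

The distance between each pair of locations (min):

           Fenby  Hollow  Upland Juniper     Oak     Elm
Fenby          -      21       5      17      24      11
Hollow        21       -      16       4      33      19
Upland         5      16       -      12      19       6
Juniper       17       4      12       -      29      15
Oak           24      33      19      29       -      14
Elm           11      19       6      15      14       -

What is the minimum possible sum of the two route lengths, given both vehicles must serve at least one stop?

Try each way of splitting the stops between the two vehicles (each non-empty) and, for each split, find the best tour for each vehicle:
  {Hollow} + {Upland, Juniper, Oak, Elm}: 42 + 70 = 112
  {Upland} + {Hollow, Juniper, Oak, Elm}: 10 + 78 = 88
  {Hollow, Upland} + {Juniper, Oak, Elm}: 42 + 70 = 112
  {Juniper} + {Hollow, Upland, Oak, Elm}: 34 + 78 = 112
  {Hollow, Juniper} + {Upland, Oak, Elm}: 42 + 49 = 91
  {Upland, Juniper} + {Hollow, Oak, Elm}: 34 + 78 = 112
  … (15 splits in total)
Best: vehicle 1 Fenby → Upland → Fenby = 10; vehicle 2 Fenby → Hollow → Juniper → Elm → Oak → Fenby = 78; combined 88.

88 min — the smallest possible combined total.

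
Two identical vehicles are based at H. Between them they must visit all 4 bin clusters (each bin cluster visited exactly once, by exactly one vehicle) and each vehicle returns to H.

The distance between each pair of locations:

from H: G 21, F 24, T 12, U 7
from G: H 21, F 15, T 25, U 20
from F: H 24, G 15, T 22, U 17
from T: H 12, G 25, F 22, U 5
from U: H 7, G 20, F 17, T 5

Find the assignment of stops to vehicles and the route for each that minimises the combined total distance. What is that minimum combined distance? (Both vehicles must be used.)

Try each way of splitting the stops between the two vehicles (each non-empty) and, for each split, find the best tour for each vehicle:
  {G} + {F, T, U}: 42 + 58 = 100
  {F} + {G, T, U}: 48 + 58 = 106
  {G, F} + {T, U}: 60 + 24 = 84
  {T} + {G, F, U}: 24 + 60 = 84
  {G, T} + {F, U}: 58 + 48 = 106
  {F, T} + {G, U}: 58 + 48 = 106
  … (7 splits in total)
Best: vehicle 1 H → G → F → H = 60; vehicle 2 H → T → U → H = 24; combined 84.

84 — the smallest possible combined total.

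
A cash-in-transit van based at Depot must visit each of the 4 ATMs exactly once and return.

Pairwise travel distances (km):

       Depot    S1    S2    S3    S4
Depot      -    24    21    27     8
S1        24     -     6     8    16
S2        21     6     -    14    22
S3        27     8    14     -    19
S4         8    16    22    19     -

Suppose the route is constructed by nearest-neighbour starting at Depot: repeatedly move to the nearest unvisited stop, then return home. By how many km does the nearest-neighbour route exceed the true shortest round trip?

9 km longer than the optimal tour.

Depot: S4=8, S2=21, S1=24, S3=27 ⇒ S4
S4: S1=16, S3=19, S2=22 ⇒ S1
S1: S2=6, S3=8 ⇒ S2
S2: S3=14 ⇒ S3
NN route Depot → S4 → S1 → S2 → S3 → Depot costs 71.
Optimal: Depot → S2 → S1 → S3 → S4 → Depot costs 62 (by enumerating all 12 distinct tours).
Excess = 71 − 62 = 9.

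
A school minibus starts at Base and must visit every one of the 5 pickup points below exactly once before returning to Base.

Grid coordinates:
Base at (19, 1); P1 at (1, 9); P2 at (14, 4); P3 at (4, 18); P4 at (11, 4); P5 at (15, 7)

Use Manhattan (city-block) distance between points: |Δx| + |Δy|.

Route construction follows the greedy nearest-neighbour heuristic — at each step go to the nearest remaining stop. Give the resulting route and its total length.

Base → [P2:8 / P5:10 / P4:11 / P1:26 / P3:32] → P2 (8)
P2 → [P4:3 / P5:4 / P1:18 / P3:24] → P4 (3)
P4 → [P5:7 / P1:15 / P3:21] → P5 (7)
P5 → [P1:16 / P3:22] → P1 (16)
P1 → [P3:12] → P3 (12)
Return P3→Base: 32.
Total = 8 + 3 + 7 + 16 + 12 + 32 = 78.

Total distance 78 via the nearest-neighbour route Base → P2 → P4 → P5 → P1 → P3 → Base.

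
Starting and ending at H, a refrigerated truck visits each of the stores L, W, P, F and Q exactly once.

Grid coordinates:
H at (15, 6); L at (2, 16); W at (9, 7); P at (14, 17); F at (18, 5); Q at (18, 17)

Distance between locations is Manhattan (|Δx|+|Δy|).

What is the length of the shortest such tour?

With 5 stops there are 5!/2 = 60 distinct round trips (a route and its reverse cost the same).
H → L → W → P → F → Q → H: 23+16+15+16+12+14 = 96
H → L → W → P → Q → F → H: 23+16+15+4+12+4 = 74
H → L → W → F → P → Q → H: 23+16+11+16+4+14 = 84
H → L → W → F → Q → P → H: 23+16+11+12+4+12 = 78
H → L → W → Q → P → F → H: 23+16+19+4+16+4 = 82
H → L → W → Q → F → P → H: 23+16+19+12+16+12 = 98
H → L → P → W → F → Q → H: 23+13+15+11+12+14 = 88
H → L → P → W → Q → F → H: 23+13+15+19+12+4 = 86
H → L → P → F → W → Q → H: 23+13+16+11+19+14 = 96
H → L → P → F → Q → W → H: 23+13+16+12+19+7 = 90
H → L → P → Q → W → F → H: 23+13+4+19+11+4 = 74
H → L → P → Q → F → W → H: 23+13+4+12+11+7 = 70
H → L → F → W → P → Q → H: 23+27+11+15+4+14 = 94
H → L → F → W → Q → P → H: 23+27+11+19+4+12 = 96
… (46 more)
H → W → L → P → Q → F → H: 7+16+13+4+12+4 = 56  ← best
The minimum is 56.
One optimal route: H → W → L → P → Q → F → H (or its reverse).

Minimum total distance: 56.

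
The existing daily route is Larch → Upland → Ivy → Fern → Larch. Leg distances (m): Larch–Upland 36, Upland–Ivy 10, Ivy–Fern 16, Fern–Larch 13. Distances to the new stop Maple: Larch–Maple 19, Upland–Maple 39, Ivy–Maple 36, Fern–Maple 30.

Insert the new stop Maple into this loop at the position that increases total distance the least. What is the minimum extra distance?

Adding 22 m by placing Maple on the Larch–Upland leg.

Insertion cost between consecutive stops i–j is d(i,Maple) + d(Maple,j) − d(i,j):
  between Larch and Upland: 19 + 39 − 36 = 22
  between Upland and Ivy: 39 + 36 − 10 = 65
  between Ivy and Fern: 36 + 30 − 16 = 50
  between Fern and Larch: 30 + 19 − 13 = 36
Cheapest insertion is between Larch and Upland, adding 22.
New total = 75 + 22 = 97.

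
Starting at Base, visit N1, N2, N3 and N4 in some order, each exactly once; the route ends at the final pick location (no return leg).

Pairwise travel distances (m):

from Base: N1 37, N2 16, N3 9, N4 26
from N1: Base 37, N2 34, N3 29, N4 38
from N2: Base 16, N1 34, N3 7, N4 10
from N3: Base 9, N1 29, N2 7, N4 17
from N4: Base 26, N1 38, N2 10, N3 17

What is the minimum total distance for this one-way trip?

Shortest open route: 64 m.

There are 4! = 24 possible orderings.
Base→N1→N2→N3→N4: 37+34+7+17 = 95
Base→N1→N2→N4→N3: 37+34+10+17 = 98
Base→N1→N3→N2→N4: 37+29+7+10 = 83
Base→N1→N3→N4→N2: 37+29+17+10 = 93
Base→N1→N4→N2→N3: 37+38+10+7 = 92
Base→N1→N4→N3→N2: 37+38+17+7 = 99
Base→N2→N1→N3→N4: 16+34+29+17 = 96
Base→N2→N1→N4→N3: 16+34+38+17 = 105
Base→N2→N3→N1→N4: 16+7+29+38 = 90
Base→N2→N3→N4→N1: 16+7+17+38 = 78
Base→N2→N4→N1→N3: 16+10+38+29 = 93
Base→N2→N4→N3→N1: 16+10+17+29 = 72
Base→N3→N1→N2→N4: 9+29+34+10 = 82
Base→N3→N1→N4→N2: 9+29+38+10 = 86
… (10 more)
Base→N3→N2→N4→N1: 9+7+10+38 = 64  ← best
The minimum is 64.
One shortest path: Base → N3 → N2 → N4 → N1.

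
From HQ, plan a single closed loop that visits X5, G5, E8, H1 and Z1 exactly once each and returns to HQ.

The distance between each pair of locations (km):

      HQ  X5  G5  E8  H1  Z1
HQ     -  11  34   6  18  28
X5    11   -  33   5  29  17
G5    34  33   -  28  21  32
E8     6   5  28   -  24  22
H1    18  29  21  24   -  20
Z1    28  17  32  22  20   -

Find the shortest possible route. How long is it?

99 km — the shortest possible round trip.

There are 60 distinct closed tours to check (reversals are equivalent).
HQ→X5→G5→E8→H1→Z1→HQ: 11+33+28+24+20+28 = 144
HQ→X5→G5→E8→Z1→H1→HQ: 11+33+28+22+20+18 = 132
HQ→X5→G5→H1→E8→Z1→HQ: 11+33+21+24+22+28 = 139
HQ→X5→G5→H1→Z1→E8→HQ: 11+33+21+20+22+6 = 113
HQ→X5→G5→Z1→E8→H1→HQ: 11+33+32+22+24+18 = 140
HQ→X5→G5→Z1→H1→E8→HQ: 11+33+32+20+24+6 = 126
HQ→X5→E8→G5→H1→Z1→HQ: 11+5+28+21+20+28 = 113
HQ→X5→E8→G5→Z1→H1→HQ: 11+5+28+32+20+18 = 114
HQ→X5→E8→H1→G5→Z1→HQ: 11+5+24+21+32+28 = 121
HQ→X5→E8→H1→Z1→G5→HQ: 11+5+24+20+32+34 = 126
HQ→X5→E8→Z1→G5→H1→HQ: 11+5+22+32+21+18 = 109
HQ→X5→E8→Z1→H1→G5→HQ: 11+5+22+20+21+34 = 113
HQ→X5→H1→G5→E8→Z1→HQ: 11+29+21+28+22+28 = 139
HQ→X5→H1→G5→Z1→E8→HQ: 11+29+21+32+22+6 = 121
… (46 more)
HQ→E8→X5→Z1→G5→H1→HQ: 6+5+17+32+21+18 = 99  ← best
The minimum is 99.
One optimal route: HQ → E8 → X5 → Z1 → G5 → H1 → HQ (or its reverse).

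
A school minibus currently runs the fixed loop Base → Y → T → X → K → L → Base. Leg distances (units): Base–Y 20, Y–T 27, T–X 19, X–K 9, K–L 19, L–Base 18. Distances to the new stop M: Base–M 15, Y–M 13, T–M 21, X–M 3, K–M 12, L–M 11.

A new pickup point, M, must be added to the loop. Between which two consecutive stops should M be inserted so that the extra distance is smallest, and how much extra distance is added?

Insertion cost between consecutive stops i–j is d(i,M) + d(M,j) − d(i,j):
  between Base and Y: 15 + 13 − 20 = 8
  between Y and T: 13 + 21 − 27 = 7
  between T and X: 21 + 3 − 19 = 5
  between X and K: 3 + 12 − 9 = 6
  between K and L: 12 + 11 − 19 = 4
  between L and Base: 11 + 15 − 18 = 8
Cheapest insertion is between K and L, adding 4.
New total = 112 + 4 = 116.

Adding 4 by placing M on the K–L leg.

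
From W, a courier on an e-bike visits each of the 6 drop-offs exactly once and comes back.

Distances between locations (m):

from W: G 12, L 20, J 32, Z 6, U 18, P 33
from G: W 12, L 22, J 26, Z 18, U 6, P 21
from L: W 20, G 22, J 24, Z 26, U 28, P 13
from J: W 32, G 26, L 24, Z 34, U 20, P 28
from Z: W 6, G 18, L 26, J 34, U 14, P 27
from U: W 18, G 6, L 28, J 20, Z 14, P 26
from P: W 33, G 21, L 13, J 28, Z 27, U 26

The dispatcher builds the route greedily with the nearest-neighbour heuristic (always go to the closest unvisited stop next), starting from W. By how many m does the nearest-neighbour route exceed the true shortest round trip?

From W: Z=6, G=12, U=18, L=20, J=32, P=33 → choose Z (6).
From Z: U=14, G=18, L=26, P=27, J=34 → choose U (14).
From U: G=6, J=20, P=26, L=28 → choose G (6).
From G: P=21, L=22, J=26 → choose P (21).
From P: L=13, J=28 → choose L (13).
From L: J=24 → choose J (24).
NN route W → Z → U → G → P → L → J → W costs 116.
Optimal: W → G → U → J → L → P → Z → W costs 108 (by enumerating all 360 distinct tours).
Excess = 116 − 108 = 8.

8 m longer than the optimal tour.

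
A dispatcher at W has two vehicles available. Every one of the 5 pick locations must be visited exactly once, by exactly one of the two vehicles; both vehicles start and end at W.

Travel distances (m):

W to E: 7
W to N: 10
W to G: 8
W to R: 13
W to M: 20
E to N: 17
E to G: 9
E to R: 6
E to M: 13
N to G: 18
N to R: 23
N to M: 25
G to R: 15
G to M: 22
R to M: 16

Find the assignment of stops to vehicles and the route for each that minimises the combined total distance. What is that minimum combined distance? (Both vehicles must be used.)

Check every non-empty split of the stops between the two vehicles; for each half take its own optimal tour:
  {E} + {N, G, R, M}: 14 + 74 = 88
  {N} + {E, G, R, M}: 20 + 59 = 79
  {E, N} + {G, R, M}: 34 + 59 = 93
  {G} + {E, N, R, M}: 16 + 64 = 80
  {E, G} + {N, R, M}: 24 + 64 = 88
  {N, G} + {E, R, M}: 36 + 49 = 85
  … (15 splits in total)
Best: vehicle 1 W → N → W = 20; vehicle 2 W → E → R → M → G → W = 59; combined 79.

79 m — the smallest possible combined total.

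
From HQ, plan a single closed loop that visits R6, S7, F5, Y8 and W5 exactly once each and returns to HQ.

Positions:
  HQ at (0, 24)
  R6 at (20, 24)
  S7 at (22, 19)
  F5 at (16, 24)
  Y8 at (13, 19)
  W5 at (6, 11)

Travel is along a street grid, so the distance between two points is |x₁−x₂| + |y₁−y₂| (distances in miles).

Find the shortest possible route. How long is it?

HQ - R6 - S7 - F5 - Y8 - W5 - HQ: 20+7+11+8+15+19 = 80
HQ - R6 - S7 - F5 - W5 - Y8 - HQ: 20+7+11+23+15+18 = 94
HQ - R6 - S7 - Y8 - F5 - W5 - HQ: 20+7+9+8+23+19 = 86
HQ - R6 - S7 - Y8 - W5 - F5 - HQ: 20+7+9+15+23+16 = 90
HQ - R6 - S7 - W5 - F5 - Y8 - HQ: 20+7+24+23+8+18 = 100
HQ - R6 - S7 - W5 - Y8 - F5 - HQ: 20+7+24+15+8+16 = 90
HQ - R6 - F5 - S7 - Y8 - W5 - HQ: 20+4+11+9+15+19 = 78
HQ - R6 - F5 - S7 - W5 - Y8 - HQ: 20+4+11+24+15+18 = 92
HQ - R6 - F5 - Y8 - S7 - W5 - HQ: 20+4+8+9+24+19 = 84
HQ - R6 - F5 - Y8 - W5 - S7 - HQ: 20+4+8+15+24+27 = 98
HQ - R6 - F5 - W5 - S7 - Y8 - HQ: 20+4+23+24+9+18 = 98
HQ - R6 - F5 - W5 - Y8 - S7 - HQ: 20+4+23+15+9+27 = 98
HQ - R6 - Y8 - S7 - F5 - W5 - HQ: 20+12+9+11+23+19 = 94
HQ - R6 - Y8 - S7 - W5 - F5 - HQ: 20+12+9+24+23+16 = 104
… (46 more)
HQ - F5 - R6 - S7 - Y8 - W5 - HQ: 16+4+7+9+15+19 = 70  ← best
The minimum is 70.
One optimal route: HQ → F5 → R6 → S7 → Y8 → W5 → HQ (or its reverse).

Minimum total distance: 70 miles.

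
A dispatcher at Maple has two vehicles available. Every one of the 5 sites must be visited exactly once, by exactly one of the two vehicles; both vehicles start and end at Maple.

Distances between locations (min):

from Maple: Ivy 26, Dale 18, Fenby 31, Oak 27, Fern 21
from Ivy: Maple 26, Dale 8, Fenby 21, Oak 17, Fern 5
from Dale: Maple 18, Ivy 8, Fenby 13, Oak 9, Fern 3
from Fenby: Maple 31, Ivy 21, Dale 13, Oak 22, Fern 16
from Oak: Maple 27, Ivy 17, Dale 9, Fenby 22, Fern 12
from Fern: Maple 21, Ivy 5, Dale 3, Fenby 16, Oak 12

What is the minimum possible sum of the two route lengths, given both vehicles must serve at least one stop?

There are 2^4 − 1 = 15 ways to divide the 5 stops into two non-empty groups. For each, the best each vehicle can do is its own shortest tour through its group:
  {Ivy} + {Dale, Fenby, Oak, Fern}: 52 + 86 = 138
  {Dale} + {Ivy, Fenby, Oak, Fern}: 36 + 96 = 132
  {Ivy, Dale} + {Fenby, Oak, Fern}: 52 + 86 = 138
  {Fenby} + {Ivy, Dale, Oak, Fern}: 62 + 70 = 132
  {Ivy, Fenby} + {Dale, Oak, Fern}: 78 + 60 = 138
  {Dale, Fenby} + {Ivy, Oak, Fern}: 62 + 70 = 132
  … (15 splits in total)
Best: vehicle 1 Maple → Dale → Maple = 36; vehicle 2 Maple → Ivy → Fern → Fenby → Oak → Maple = 96; combined 132.

Minimum combined distance: 132 min.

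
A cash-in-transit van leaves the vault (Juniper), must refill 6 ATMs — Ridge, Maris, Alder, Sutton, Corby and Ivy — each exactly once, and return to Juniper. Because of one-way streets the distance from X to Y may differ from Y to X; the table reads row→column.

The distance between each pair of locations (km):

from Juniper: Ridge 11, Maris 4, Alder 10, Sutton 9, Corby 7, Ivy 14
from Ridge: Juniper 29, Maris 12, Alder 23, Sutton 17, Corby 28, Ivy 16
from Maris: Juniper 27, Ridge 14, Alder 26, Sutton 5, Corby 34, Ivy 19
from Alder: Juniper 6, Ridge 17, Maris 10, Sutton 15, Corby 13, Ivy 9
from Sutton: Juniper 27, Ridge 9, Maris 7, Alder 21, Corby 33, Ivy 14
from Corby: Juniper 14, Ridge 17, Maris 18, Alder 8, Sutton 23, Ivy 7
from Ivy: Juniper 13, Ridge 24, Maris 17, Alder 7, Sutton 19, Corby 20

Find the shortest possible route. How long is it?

Shortest round trip = 66 km.

Juniper → Ridge → Maris → Alder → Sutton → Corby → Ivy → Juniper: 11+12+26+15+33+7+13 = 117
Juniper → Ridge → Maris → Alder → Sutton → Ivy → Corby → Juniper: 11+12+26+15+14+20+14 = 112
Juniper → Ridge → Maris → Alder → Corby → Sutton → Ivy → Juniper: 11+12+26+13+23+14+13 = 112
Juniper → Ridge → Maris → Alder → Corby → Ivy → Sutton → Juniper: 11+12+26+13+7+19+27 = 115
Juniper → Ridge → Maris → Alder → Ivy → Sutton → Corby → Juniper: 11+12+26+9+19+33+14 = 124
Juniper → Ridge → Maris → Alder → Ivy → Corby → Sutton → Juniper: 11+12+26+9+20+23+27 = 128
Juniper → Ridge → Maris → Sutton → Alder → Corby → Ivy → Juniper: 11+12+5+21+13+7+13 = 82
Juniper → Ridge → Maris → Sutton → Alder → Ivy → Corby → Juniper: 11+12+5+21+9+20+14 = 92
… (712 more)
Juniper → Maris → Sutton → Ridge → Corby → Ivy → Alder → Juniper: 4+5+9+28+7+7+6 = 66  ← best
The minimum is 66.
One optimal route: Juniper → Maris → Sutton → Ridge → Corby → Ivy → Alder → Juniper.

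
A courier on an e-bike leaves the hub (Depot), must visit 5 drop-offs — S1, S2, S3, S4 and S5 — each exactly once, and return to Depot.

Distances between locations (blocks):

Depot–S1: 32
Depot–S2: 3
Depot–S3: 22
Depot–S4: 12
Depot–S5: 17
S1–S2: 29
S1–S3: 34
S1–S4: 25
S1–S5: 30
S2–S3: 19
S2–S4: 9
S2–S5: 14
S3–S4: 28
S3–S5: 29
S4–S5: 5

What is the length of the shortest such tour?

Depot-S1-S2-S3-S4-S5-Depot: 32+29+19+28+5+17 = 130
Depot-S1-S2-S3-S5-S4-Depot: 32+29+19+29+5+12 = 126
Depot-S1-S2-S4-S3-S5-Depot: 32+29+9+28+29+17 = 144
Depot-S1-S2-S4-S5-S3-Depot: 32+29+9+5+29+22 = 126
Depot-S1-S2-S5-S3-S4-Depot: 32+29+14+29+28+12 = 144
Depot-S1-S2-S5-S4-S3-Depot: 32+29+14+5+28+22 = 130
Depot-S1-S3-S2-S4-S5-Depot: 32+34+19+9+5+17 = 116
Depot-S1-S3-S2-S5-S4-Depot: 32+34+19+14+5+12 = 116
Depot-S1-S3-S4-S2-S5-Depot: 32+34+28+9+14+17 = 134
Depot-S1-S3-S4-S5-S2-Depot: 32+34+28+5+14+3 = 116
Depot-S1-S3-S5-S2-S4-Depot: 32+34+29+14+9+12 = 130
Depot-S1-S3-S5-S4-S2-Depot: 32+34+29+5+9+3 = 112
Depot-S1-S4-S2-S3-S5-Depot: 32+25+9+19+29+17 = 131
Depot-S1-S4-S2-S5-S3-Depot: 32+25+9+14+29+22 = 131
… (46 more)
Depot-S2-S3-S1-S4-S5-Depot: 3+19+34+25+5+17 = 103  ← best
The minimum is 103.
One optimal route: Depot → S2 → S3 → S1 → S4 → S5 → Depot (or its reverse).

103 blocks — the shortest possible round trip.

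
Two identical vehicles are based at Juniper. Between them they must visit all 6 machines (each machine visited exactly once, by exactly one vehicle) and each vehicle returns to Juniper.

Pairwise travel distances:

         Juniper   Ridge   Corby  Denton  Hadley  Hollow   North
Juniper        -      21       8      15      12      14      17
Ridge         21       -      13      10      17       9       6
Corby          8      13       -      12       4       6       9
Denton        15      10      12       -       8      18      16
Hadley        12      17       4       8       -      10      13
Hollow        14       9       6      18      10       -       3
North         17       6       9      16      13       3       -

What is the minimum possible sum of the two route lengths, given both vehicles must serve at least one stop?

Try each way of splitting the stops between the two vehicles (each non-empty) and, for each split, find the best tour for each vehicle:
  {Ridge} + {Corby, Denton, Hadley, Hollow, North}: 42 + 53 = 95
  {Corby} + {Ridge, Denton, Hadley, Hollow, North}: 16 + 53 = 69
  {Ridge, Corby} + {Denton, Hadley, Hollow, North}: 42 + 53 = 95
  {Denton} + {Ridge, Corby, Hadley, Hollow, North}: 30 + 52 = 82
  {Ridge, Denton} + {Corby, Hadley, Hollow, North}: 46 + 42 = 88
  {Corby, Denton} + {Ridge, Hadley, Hollow, North}: 35 + 52 = 87
  … (31 splits in total)
Best: vehicle 1 Juniper → Corby → Juniper = 16; vehicle 2 Juniper → Hadley → Denton → Ridge → North → Hollow → Juniper = 53; combined 69.

Minimum combined distance: 69.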